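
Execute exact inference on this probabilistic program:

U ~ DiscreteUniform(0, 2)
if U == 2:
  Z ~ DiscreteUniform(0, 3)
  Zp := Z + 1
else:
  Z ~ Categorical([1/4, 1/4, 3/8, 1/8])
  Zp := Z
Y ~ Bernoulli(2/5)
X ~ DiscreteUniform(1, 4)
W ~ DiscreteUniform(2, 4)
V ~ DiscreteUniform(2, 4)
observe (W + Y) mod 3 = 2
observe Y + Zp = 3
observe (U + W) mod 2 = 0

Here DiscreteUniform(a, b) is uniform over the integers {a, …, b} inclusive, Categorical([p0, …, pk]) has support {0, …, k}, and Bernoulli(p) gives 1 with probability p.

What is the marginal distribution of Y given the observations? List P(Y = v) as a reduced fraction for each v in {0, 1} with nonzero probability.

P(Y=0) = 9/19, P(Y=1) = 10/19

Enumerate traces; 48 have nonzero weight after conditioning:
  (U=0, Z=2, Y=1, X=1, W=4, V=2) weight 1/720
  (U=0, Z=2, Y=1, X=1, W=4, V=3) weight 1/720
  (U=0, Z=2, Y=1, X=1, W=4, V=4) weight 1/720
  (U=0, Z=2, Y=1, X=2, W=4, V=2) weight 1/720
  (U=0, Z=2, Y=1, X=2, W=4, V=3) weight 1/720
  (U=0, Z=2, Y=1, X=2, W=4, V=4) weight 1/720
  (U=0, Z=2, Y=1, X=3, W=4, V=2) weight 1/720
  (U=0, Z=2, Y=1, X=3, W=4, V=3) weight 1/720
  (U=0, Z=3, Y=0, X=1, W=2, V=2) weight 1/1440
  … 39 more
Group by Y:
  weight(Y=0) = 1/40
  weight(Y=1) = 1/36
Total weight = 1/40 + 1/36 = 19/360
P(Y=0 | obs) = 1/40 / 19/360 = 9/19
P(Y=1 | obs) = 1/36 / 19/360 = 10/19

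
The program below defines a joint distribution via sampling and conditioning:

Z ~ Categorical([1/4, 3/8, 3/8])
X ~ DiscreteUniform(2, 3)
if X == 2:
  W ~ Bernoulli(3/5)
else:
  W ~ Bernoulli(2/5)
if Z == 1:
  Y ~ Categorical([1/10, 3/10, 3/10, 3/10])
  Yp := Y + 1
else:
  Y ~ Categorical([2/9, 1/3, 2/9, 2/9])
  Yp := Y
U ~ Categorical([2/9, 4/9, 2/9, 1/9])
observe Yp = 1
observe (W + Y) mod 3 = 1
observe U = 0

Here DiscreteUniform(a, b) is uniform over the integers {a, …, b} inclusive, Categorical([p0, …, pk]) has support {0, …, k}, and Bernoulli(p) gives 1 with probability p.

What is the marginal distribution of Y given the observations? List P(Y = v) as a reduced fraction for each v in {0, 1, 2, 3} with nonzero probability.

P(Y=0) = 9/59, P(Y=1) = 50/59

Enumerate traces; 6 have nonzero weight after conditioning:
  (Z=0, X=2, W=0, Y=1, U=0) weight 1/270
  (Z=0, X=3, W=0, Y=1, U=0) weight 1/180
  (Z=1, X=2, W=1, Y=0, U=0) weight 1/400
  (Z=1, X=3, W=1, Y=0, U=0) weight 1/600
  (Z=2, X=2, W=0, Y=1, U=0) weight 1/180
  (Z=2, X=3, W=0, Y=1, U=0) weight 1/120
Group by Y:
  weight(Y=0) = 1/240
  weight(Y=1) = 5/216
Total weight = 1/240 + 5/216 = 59/2160
P(Y=0 | obs) = 1/240 / 59/2160 = 9/59
P(Y=1 | obs) = 5/216 / 59/2160 = 50/59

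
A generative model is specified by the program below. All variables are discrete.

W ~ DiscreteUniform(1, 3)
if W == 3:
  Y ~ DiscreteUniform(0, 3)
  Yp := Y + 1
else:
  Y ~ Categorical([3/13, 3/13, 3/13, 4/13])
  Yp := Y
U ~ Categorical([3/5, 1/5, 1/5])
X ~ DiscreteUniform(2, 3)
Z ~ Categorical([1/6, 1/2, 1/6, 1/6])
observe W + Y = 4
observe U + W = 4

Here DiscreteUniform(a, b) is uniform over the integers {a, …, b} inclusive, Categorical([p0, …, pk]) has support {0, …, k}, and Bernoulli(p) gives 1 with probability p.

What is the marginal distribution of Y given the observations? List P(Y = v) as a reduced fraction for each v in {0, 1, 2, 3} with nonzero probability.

P(Y=1) = 13/25, P(Y=2) = 12/25

Enumerate traces; 16 have nonzero weight after conditioning:
  (W=2, Y=2, U=2, X=2, Z=0) weight 1/780
  (W=2, Y=2, U=2, X=2, Z=1) weight 1/260
  (W=2, Y=2, U=2, X=2, Z=2) weight 1/780
  (W=2, Y=2, U=2, X=2, Z=3) weight 1/780
  (W=2, Y=2, U=2, X=3, Z=0) weight 1/780
  (W=2, Y=2, U=2, X=3, Z=1) weight 1/260
  (W=2, Y=2, U=2, X=3, Z=2) weight 1/780
  (W=2, Y=2, U=2, X=3, Z=3) weight 1/780
  (W=3, Y=1, U=1, X=2, Z=0) weight 1/720
  … 7 more
Group by Y:
  weight(Y=1) = 1/60
  weight(Y=2) = 1/65
Total weight = 1/60 + 1/65 = 5/156
P(Y=1 | obs) = 1/60 / 5/156 = 13/25
P(Y=2 | obs) = 1/65 / 5/156 = 12/25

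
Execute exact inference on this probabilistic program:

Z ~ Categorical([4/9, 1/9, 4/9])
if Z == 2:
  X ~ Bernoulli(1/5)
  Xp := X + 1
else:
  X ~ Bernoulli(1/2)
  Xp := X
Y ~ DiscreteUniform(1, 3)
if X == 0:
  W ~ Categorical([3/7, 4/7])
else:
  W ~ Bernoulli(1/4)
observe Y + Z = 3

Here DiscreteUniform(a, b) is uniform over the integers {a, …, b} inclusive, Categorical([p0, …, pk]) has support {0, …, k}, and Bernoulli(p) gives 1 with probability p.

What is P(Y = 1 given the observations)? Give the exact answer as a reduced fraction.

Enumerate traces; 12 have nonzero weight after conditioning:
  (Z=0, X=0, Y=3, W=0) weight 2/63
  (Z=0, X=0, Y=3, W=1) weight 8/189
  (Z=0, X=1, Y=3, W=0) weight 1/18
  (Z=0, X=1, Y=3, W=1) weight 1/54
  (Z=1, X=0, Y=2, W=0) weight 1/126
  (Z=1, X=0, Y=2, W=1) weight 2/189
  (Z=1, X=1, Y=2, W=0) weight 1/72
  (Z=1, X=1, Y=2, W=1) weight 1/216
  (Z=2, X=0, Y=1, W=0) weight 16/315
  … 3 more
Group by Y:
  weight(Y=1) = 4/27
  weight(Y=2) = 1/27
  weight(Y=3) = 4/27
Total weight = 4/27 + 1/27 + 4/27 = 1/3
P(Y=1 | obs) = 4/27 / 1/3 = 4/9
P(Y=2 | obs) = 1/27 / 1/3 = 1/9
P(Y=3 | obs) = 4/27 / 1/3 = 4/9

P(Y = 1 | obs) = 4/9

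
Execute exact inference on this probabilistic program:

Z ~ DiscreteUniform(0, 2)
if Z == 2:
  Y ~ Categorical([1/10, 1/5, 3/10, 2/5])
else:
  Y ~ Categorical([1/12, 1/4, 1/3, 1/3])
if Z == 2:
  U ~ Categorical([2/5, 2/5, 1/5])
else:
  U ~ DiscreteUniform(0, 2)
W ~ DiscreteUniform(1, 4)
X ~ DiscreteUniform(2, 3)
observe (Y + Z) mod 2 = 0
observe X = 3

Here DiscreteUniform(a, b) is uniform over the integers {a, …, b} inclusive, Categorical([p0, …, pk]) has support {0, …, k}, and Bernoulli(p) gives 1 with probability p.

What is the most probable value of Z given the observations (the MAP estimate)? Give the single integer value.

Enumerate traces; 72 have nonzero weight after conditioning:
  (Z=0, Y=0, U=0, W=1, X=3) weight 1/864
  (Z=0, Y=0, U=0, W=2, X=3) weight 1/864
  (Z=0, Y=0, U=0, W=3, X=3) weight 1/864
  (Z=0, Y=0, U=0, W=4, X=3) weight 1/864
  (Z=0, Y=0, U=1, W=1, X=3) weight 1/864
  (Z=0, Y=0, U=1, W=2, X=3) weight 1/864
  (Z=0, Y=0, U=1, W=3, X=3) weight 1/864
  (Z=0, Y=0, U=1, W=4, X=3) weight 1/864
  (Z=1, Y=1, U=0, W=1, X=3) weight 1/288
  (Z=2, Y=0, U=0, W=1, X=3) weight 1/600
  … 62 more
Group by Z:
  weight(Z=0) = 5/72
  weight(Z=1) = 7/72
  weight(Z=2) = 1/15
Total weight = 5/72 + 7/72 + 1/15 = 7/30
P(Z=0 | obs) = 5/72 / 7/30 = 25/84
P(Z=1 | obs) = 7/72 / 7/30 = 5/12
P(Z=2 | obs) = 1/15 / 7/30 = 2/7
argmax = 1

argmax_v P(Z = v | obs) = 1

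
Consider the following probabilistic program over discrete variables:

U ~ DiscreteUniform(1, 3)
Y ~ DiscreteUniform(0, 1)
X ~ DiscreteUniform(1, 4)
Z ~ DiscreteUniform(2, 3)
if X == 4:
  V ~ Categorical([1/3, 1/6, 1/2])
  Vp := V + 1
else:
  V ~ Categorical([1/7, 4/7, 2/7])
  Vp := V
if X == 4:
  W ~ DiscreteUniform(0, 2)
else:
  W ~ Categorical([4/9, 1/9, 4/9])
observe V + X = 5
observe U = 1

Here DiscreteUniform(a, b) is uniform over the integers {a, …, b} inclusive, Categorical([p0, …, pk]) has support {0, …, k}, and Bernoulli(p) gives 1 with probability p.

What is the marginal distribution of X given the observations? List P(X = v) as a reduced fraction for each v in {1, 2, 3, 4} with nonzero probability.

P(X=3) = 12/19, P(X=4) = 7/19

Enumerate traces; 24 have nonzero weight after conditioning:
  (U=1, Y=0, X=3, Z=2, V=2, W=0) weight 1/378
  (U=1, Y=0, X=3, Z=2, V=2, W=1) weight 1/1512
  (U=1, Y=0, X=3, Z=2, V=2, W=2) weight 1/378
  (U=1, Y=0, X=3, Z=3, V=2, W=0) weight 1/378
  (U=1, Y=0, X=3, Z=3, V=2, W=1) weight 1/1512
  (U=1, Y=0, X=3, Z=3, V=2, W=2) weight 1/378
  (U=1, Y=0, X=4, Z=2, V=1, W=0) weight 1/864
  (U=1, Y=0, X=4, Z=2, V=1, W=1) weight 1/864
  … 16 more
Group by X:
  weight(X=3) = 1/42
  weight(X=4) = 1/72
Total weight = 1/42 + 1/72 = 19/504
P(X=3 | obs) = 1/42 / 19/504 = 12/19
P(X=4 | obs) = 1/72 / 19/504 = 7/19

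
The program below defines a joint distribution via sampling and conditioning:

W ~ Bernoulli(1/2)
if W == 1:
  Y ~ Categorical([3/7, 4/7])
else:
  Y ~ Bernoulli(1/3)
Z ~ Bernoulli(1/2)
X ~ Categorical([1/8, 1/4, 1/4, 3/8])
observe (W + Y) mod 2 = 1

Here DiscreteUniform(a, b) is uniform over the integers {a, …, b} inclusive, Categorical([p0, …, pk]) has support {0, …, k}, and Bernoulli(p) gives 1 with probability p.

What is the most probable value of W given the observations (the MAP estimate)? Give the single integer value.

Enumerate traces; 16 have nonzero weight after conditioning:
  (W=0, Y=1, Z=0, X=0) weight 1/96
  (W=0, Y=1, Z=0, X=1) weight 1/48
  (W=0, Y=1, Z=0, X=2) weight 1/48
  (W=0, Y=1, Z=0, X=3) weight 1/32
  (W=0, Y=1, Z=1, X=0) weight 1/96
  (W=0, Y=1, Z=1, X=1) weight 1/48
  (W=0, Y=1, Z=1, X=2) weight 1/48
  (W=0, Y=1, Z=1, X=3) weight 1/32
  (W=1, Y=0, Z=0, X=0) weight 3/224
  … 7 more
Group by W:
  weight(W=0) = 1/6
  weight(W=1) = 3/14
Total weight = 1/6 + 3/14 = 8/21
P(W=0 | obs) = 1/6 / 8/21 = 7/16
P(W=1 | obs) = 3/14 / 8/21 = 9/16
argmax = 1

argmax_v P(W = v | obs) = 1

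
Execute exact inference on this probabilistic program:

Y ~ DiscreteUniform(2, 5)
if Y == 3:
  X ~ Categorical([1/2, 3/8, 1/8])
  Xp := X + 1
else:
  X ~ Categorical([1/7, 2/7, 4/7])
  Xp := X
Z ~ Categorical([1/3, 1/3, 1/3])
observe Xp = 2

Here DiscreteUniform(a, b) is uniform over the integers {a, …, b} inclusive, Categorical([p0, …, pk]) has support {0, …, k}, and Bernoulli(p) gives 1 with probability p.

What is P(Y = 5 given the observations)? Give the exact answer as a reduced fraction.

Enumerate traces; 12 have nonzero weight after conditioning:
  (Y=2, X=2, Z=0) weight 1/21
  (Y=2, X=2, Z=1) weight 1/21
  (Y=2, X=2, Z=2) weight 1/21
  (Y=3, X=1, Z=0) weight 1/32
  (Y=3, X=1, Z=1) weight 1/32
  (Y=3, X=1, Z=2) weight 1/32
  (Y=4, X=2, Z=0) weight 1/21
  (Y=4, X=2, Z=1) weight 1/21
  (Y=5, X=2, Z=0) weight 1/21
  … 3 more
Group by Y:
  weight(Y=2) = 1/7
  weight(Y=3) = 3/32
  weight(Y=4) = 1/7
  weight(Y=5) = 1/7
Total weight = 1/7 + 3/32 + 1/7 + 1/7 = 117/224
P(Y=2 | obs) = 1/7 / 117/224 = 32/117
P(Y=3 | obs) = 3/32 / 117/224 = 7/39
P(Y=4 | obs) = 1/7 / 117/224 = 32/117
P(Y=5 | obs) = 1/7 / 117/224 = 32/117

P(Y = 5 | obs) = 32/117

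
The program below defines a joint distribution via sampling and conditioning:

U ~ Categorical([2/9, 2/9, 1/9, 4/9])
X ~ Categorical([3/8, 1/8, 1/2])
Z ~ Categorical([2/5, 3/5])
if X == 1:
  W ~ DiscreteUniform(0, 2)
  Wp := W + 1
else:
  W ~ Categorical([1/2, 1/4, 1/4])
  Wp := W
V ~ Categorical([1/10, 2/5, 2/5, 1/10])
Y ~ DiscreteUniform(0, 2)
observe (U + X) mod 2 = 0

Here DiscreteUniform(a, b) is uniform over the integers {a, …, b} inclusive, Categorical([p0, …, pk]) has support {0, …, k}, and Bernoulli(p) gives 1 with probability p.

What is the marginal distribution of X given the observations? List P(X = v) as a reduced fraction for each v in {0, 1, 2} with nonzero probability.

Enumerate traces; 432 have nonzero weight after conditioning:
  (U=0, X=0, Z=0, W=0, V=0, Y=0) weight 1/1800
  (U=0, X=0, Z=0, W=0, V=0, Y=1) weight 1/1800
  (U=0, X=0, Z=0, W=0, V=0, Y=2) weight 1/1800
  (U=0, X=0, Z=0, W=0, V=1, Y=0) weight 1/450
  (U=0, X=0, Z=0, W=0, V=1, Y=1) weight 1/450
  (U=0, X=0, Z=0, W=0, V=1, Y=2) weight 1/450
  (U=0, X=0, Z=0, W=0, V=2, Y=0) weight 1/450
  (U=0, X=0, Z=0, W=0, V=2, Y=1) weight 1/450
  (U=0, X=2, Z=0, W=0, V=0, Y=0) weight 1/1350
  (U=1, X=1, Z=0, W=0, V=0, Y=0) weight 1/8100
  … 422 more
Group by X:
  weight(X=0) = 1/8
  weight(X=1) = 1/12
  weight(X=2) = 1/6
Total weight = 1/8 + 1/12 + 1/6 = 3/8
P(X=0 | obs) = 1/8 / 3/8 = 1/3
P(X=1 | obs) = 1/12 / 3/8 = 2/9
P(X=2 | obs) = 1/6 / 3/8 = 4/9

P(X=0) = 1/3, P(X=1) = 2/9, P(X=2) = 4/9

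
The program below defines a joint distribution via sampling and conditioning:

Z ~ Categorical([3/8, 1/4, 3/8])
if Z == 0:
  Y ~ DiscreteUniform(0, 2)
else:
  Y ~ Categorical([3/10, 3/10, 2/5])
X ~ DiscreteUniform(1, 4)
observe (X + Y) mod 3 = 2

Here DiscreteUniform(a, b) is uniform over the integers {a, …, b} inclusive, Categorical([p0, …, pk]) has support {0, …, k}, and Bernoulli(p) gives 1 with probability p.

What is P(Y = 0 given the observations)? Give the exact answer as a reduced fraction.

P(Y = 0 | obs) = 5/21

Enumerate traces; 12 have nonzero weight after conditioning:
  (Z=0, Y=0, X=2) weight 1/32
  (Z=0, Y=1, X=1) weight 1/32
  (Z=0, Y=1, X=4) weight 1/32
  (Z=0, Y=2, X=3) weight 1/32
  (Z=1, Y=0, X=2) weight 3/160
  (Z=1, Y=1, X=1) weight 3/160
  (Z=1, Y=1, X=4) weight 3/160
  (Z=1, Y=2, X=3) weight 1/40
  … 4 more
Group by Y:
  weight(Y=0) = 5/64
  weight(Y=1) = 5/32
  weight(Y=2) = 3/32
Total weight = 5/64 + 5/32 + 3/32 = 21/64
P(Y=0 | obs) = 5/64 / 21/64 = 5/21
P(Y=1 | obs) = 5/32 / 21/64 = 10/21
P(Y=2 | obs) = 3/32 / 21/64 = 2/7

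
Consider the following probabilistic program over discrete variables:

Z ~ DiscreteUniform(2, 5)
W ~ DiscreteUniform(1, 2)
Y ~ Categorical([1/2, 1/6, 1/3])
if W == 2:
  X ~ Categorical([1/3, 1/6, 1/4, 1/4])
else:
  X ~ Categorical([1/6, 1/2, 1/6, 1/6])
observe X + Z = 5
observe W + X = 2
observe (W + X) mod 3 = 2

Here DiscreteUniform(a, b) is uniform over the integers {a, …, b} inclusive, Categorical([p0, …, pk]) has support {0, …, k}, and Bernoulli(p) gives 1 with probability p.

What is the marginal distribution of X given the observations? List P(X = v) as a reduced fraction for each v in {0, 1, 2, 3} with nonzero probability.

Enumerate traces; 6 have nonzero weight after conditioning:
  (Z=4, W=1, Y=0, X=1) weight 1/32
  (Z=4, W=1, Y=1, X=1) weight 1/96
  (Z=4, W=1, Y=2, X=1) weight 1/48
  (Z=5, W=2, Y=0, X=0) weight 1/48
  (Z=5, W=2, Y=1, X=0) weight 1/144
  (Z=5, W=2, Y=2, X=0) weight 1/72
Group by X:
  weight(X=0) = 1/24
  weight(X=1) = 1/16
Total weight = 1/24 + 1/16 = 5/48
P(X=0 | obs) = 1/24 / 5/48 = 2/5
P(X=1 | obs) = 1/16 / 5/48 = 3/5

P(X=0) = 2/5, P(X=1) = 3/5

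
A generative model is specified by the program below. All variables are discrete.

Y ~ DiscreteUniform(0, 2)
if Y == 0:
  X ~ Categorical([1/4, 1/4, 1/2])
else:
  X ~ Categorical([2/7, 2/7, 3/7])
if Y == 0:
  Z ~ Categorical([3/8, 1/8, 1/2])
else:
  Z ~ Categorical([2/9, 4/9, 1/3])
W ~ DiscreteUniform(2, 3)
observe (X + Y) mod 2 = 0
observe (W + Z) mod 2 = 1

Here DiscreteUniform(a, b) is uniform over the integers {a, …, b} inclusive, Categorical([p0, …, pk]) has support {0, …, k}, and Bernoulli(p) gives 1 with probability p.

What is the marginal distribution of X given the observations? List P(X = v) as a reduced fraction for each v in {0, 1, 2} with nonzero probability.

P(X=0) = 15/49, P(X=1) = 8/49, P(X=2) = 26/49

Enumerate traces; 15 have nonzero weight after conditioning:
  (Y=0, X=0, Z=0, W=3) weight 1/64
  (Y=0, X=0, Z=1, W=2) weight 1/192
  (Y=0, X=0, Z=2, W=3) weight 1/48
  (Y=0, X=2, Z=0, W=3) weight 1/32
  (Y=0, X=2, Z=1, W=2) weight 1/96
  (Y=0, X=2, Z=2, W=3) weight 1/24
  (Y=1, X=1, Z=0, W=3) weight 2/189
  (Y=1, X=1, Z=1, W=2) weight 4/189
  … 7 more
Group by X:
  weight(X=0) = 5/56
  weight(X=1) = 1/21
  weight(X=2) = 13/84
Total weight = 5/56 + 1/21 + 13/84 = 7/24
P(X=0 | obs) = 5/56 / 7/24 = 15/49
P(X=1 | obs) = 1/21 / 7/24 = 8/49
P(X=2 | obs) = 13/84 / 7/24 = 26/49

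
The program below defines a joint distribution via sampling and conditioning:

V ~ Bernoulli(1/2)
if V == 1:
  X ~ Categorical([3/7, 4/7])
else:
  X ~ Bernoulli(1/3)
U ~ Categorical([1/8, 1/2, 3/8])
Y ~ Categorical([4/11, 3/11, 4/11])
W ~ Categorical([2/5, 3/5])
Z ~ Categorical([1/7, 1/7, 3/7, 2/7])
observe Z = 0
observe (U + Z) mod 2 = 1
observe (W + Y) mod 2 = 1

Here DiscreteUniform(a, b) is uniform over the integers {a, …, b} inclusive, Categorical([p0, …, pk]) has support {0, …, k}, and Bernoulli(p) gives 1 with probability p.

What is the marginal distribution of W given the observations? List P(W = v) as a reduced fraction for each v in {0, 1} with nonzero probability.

Enumerate traces; 12 have nonzero weight after conditioning:
  (V=0, X=0, U=1, Y=0, W=1, Z=0) weight 2/385
  (V=0, X=0, U=1, Y=1, W=0, Z=0) weight 1/385
  (V=0, X=0, U=1, Y=2, W=1, Z=0) weight 2/385
  (V=0, X=1, U=1, Y=0, W=1, Z=0) weight 1/385
  (V=0, X=1, U=1, Y=1, W=0, Z=0) weight 1/770
  (V=0, X=1, U=1, Y=2, W=1, Z=0) weight 1/385
  (V=1, X=0, U=1, Y=0, W=1, Z=0) weight 9/2695
  (V=1, X=0, U=1, Y=1, W=0, Z=0) weight 9/5390
  … 4 more
Group by W:
  weight(W=0) = 3/385
  weight(W=1) = 12/385
Total weight = 3/385 + 12/385 = 3/77
P(W=0 | obs) = 3/385 / 3/77 = 1/5
P(W=1 | obs) = 12/385 / 3/77 = 4/5

P(W=0) = 1/5, P(W=1) = 4/5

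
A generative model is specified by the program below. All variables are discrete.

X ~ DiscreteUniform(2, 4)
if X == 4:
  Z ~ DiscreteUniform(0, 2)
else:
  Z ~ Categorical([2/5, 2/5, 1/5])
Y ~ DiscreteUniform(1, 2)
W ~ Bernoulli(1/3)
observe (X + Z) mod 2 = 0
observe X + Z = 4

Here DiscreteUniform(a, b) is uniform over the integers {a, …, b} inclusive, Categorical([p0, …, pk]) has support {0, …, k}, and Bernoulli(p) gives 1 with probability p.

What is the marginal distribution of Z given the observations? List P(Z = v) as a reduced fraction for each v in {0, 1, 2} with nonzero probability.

Enumerate traces; 12 have nonzero weight after conditioning:
  (X=2, Z=2, Y=1, W=0) weight 1/45
  (X=2, Z=2, Y=1, W=1) weight 1/90
  (X=2, Z=2, Y=2, W=0) weight 1/45
  (X=2, Z=2, Y=2, W=1) weight 1/90
  (X=3, Z=1, Y=1, W=0) weight 2/45
  (X=3, Z=1, Y=1, W=1) weight 1/45
  (X=3, Z=1, Y=2, W=0) weight 2/45
  (X=3, Z=1, Y=2, W=1) weight 1/45
  (X=4, Z=0, Y=1, W=0) weight 1/27
  … 3 more
Group by Z:
  weight(Z=0) = 1/9
  weight(Z=1) = 2/15
  weight(Z=2) = 1/15
Total weight = 1/9 + 2/15 + 1/15 = 14/45
P(Z=0 | obs) = 1/9 / 14/45 = 5/14
P(Z=1 | obs) = 2/15 / 14/45 = 3/7
P(Z=2 | obs) = 1/15 / 14/45 = 3/14

P(Z=0) = 5/14, P(Z=1) = 3/7, P(Z=2) = 3/14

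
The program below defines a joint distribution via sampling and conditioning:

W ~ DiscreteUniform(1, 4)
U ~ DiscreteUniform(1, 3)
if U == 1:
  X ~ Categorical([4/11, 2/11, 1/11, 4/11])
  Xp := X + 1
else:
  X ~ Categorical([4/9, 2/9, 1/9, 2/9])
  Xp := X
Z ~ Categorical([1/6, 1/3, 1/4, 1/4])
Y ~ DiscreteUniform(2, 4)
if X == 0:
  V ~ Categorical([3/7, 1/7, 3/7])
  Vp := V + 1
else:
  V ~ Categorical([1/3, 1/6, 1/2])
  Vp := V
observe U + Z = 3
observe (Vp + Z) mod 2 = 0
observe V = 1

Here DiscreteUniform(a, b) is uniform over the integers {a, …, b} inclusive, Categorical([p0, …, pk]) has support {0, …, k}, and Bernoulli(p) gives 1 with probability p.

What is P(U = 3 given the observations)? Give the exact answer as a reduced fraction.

Enumerate traces; 60 have nonzero weight after conditioning:
  (W=1, U=1, X=0, Z=2, Y=2, V=1) weight 1/2772
  (W=1, U=1, X=0, Z=2, Y=3, V=1) weight 1/2772
  (W=1, U=1, X=0, Z=2, Y=4, V=1) weight 1/2772
  (W=1, U=2, X=1, Z=1, Y=2, V=1) weight 1/2916
  (W=1, U=2, X=1, Z=1, Y=3, V=1) weight 1/2916
  (W=1, U=2, X=1, Z=1, Y=4, V=1) weight 1/2916
  (W=1, U=2, X=2, Z=1, Y=2, V=1) weight 1/5832
  (W=1, U=2, X=2, Z=1, Y=3, V=1) weight 1/5832
  (W=1, U=3, X=0, Z=0, Y=2, V=1) weight 1/3402
  … 51 more
Group by U:
  weight(U=1) = 1/231
  weight(U=2) = 5/486
  weight(U=3) = 2/567
Total weight = 1/231 + 5/486 + 2/567 = 97/5346
P(U=1 | obs) = 1/231 / 97/5346 = 162/679
P(U=2 | obs) = 5/486 / 97/5346 = 55/97
P(U=3 | obs) = 2/567 / 97/5346 = 132/679

P(U = 3 | obs) = 132/679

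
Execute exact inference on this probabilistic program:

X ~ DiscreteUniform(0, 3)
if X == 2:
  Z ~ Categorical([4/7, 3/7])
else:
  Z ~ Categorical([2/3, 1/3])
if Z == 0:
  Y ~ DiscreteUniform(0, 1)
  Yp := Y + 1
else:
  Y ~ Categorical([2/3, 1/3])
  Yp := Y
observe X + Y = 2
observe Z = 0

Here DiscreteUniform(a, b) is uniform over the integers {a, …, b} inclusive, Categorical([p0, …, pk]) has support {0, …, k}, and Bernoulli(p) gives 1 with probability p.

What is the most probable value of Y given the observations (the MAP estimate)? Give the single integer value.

argmax_v P(Y = v | obs) = 1

Enumerate traces; 2 have nonzero weight after conditioning:
  (X=1, Z=0, Y=1) weight 1/12
  (X=2, Z=0, Y=0) weight 1/14
Group by Y:
  weight(Y=0) = 1/14
  weight(Y=1) = 1/12
Total weight = 1/14 + 1/12 = 13/84
P(Y=0 | obs) = 1/14 / 13/84 = 6/13
P(Y=1 | obs) = 1/12 / 13/84 = 7/13
argmax = 1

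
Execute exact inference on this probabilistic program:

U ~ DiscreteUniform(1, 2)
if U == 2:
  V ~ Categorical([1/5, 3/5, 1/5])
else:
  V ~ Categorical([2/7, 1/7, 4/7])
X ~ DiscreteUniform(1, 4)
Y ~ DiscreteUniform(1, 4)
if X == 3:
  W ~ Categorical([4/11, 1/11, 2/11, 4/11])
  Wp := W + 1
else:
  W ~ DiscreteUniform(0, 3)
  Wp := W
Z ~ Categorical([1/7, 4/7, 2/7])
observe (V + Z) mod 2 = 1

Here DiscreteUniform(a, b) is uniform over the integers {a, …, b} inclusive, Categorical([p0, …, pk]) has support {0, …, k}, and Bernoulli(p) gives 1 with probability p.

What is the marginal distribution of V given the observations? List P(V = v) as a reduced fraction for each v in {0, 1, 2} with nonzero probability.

Enumerate traces; 512 have nonzero weight after conditioning:
  (U=1, V=0, X=1, Y=1, W=0, Z=1) weight 1/784
  (U=1, V=0, X=1, Y=1, W=1, Z=1) weight 1/784
  (U=1, V=0, X=1, Y=1, W=2, Z=1) weight 1/784
  (U=1, V=0, X=1, Y=1, W=3, Z=1) weight 1/784
  (U=1, V=0, X=1, Y=2, W=0, Z=1) weight 1/784
  (U=1, V=0, X=1, Y=2, W=1, Z=1) weight 1/784
  (U=1, V=0, X=1, Y=2, W=2, Z=1) weight 1/784
  (U=1, V=0, X=1, Y=2, W=3, Z=1) weight 1/784
  (U=1, V=1, X=1, Y=1, W=0, Z=0) weight 1/6272
  (U=1, V=2, X=1, Y=1, W=0, Z=1) weight 1/392
  … 502 more
Group by V:
  weight(V=0) = 34/245
  weight(V=1) = 39/245
  weight(V=2) = 54/245
Total weight = 34/245 + 39/245 + 54/245 = 127/245
P(V=0 | obs) = 34/245 / 127/245 = 34/127
P(V=1 | obs) = 39/245 / 127/245 = 39/127
P(V=2 | obs) = 54/245 / 127/245 = 54/127

P(V=0) = 34/127, P(V=1) = 39/127, P(V=2) = 54/127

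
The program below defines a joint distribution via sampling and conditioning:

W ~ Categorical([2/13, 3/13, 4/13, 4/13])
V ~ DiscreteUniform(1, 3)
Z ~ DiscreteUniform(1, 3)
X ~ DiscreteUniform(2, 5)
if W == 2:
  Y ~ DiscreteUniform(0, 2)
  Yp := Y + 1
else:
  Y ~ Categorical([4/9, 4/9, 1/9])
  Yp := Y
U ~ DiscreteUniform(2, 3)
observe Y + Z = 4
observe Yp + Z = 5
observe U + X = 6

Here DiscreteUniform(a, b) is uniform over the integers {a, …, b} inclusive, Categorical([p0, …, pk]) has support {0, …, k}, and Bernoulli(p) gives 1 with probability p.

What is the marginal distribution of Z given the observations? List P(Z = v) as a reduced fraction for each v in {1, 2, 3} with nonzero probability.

Enumerate traces; 12 have nonzero weight after conditioning:
  (W=2, V=1, Z=2, X=3, Y=2, U=3) weight 1/702
  (W=2, V=1, Z=2, X=4, Y=2, U=2) weight 1/702
  (W=2, V=1, Z=3, X=3, Y=1, U=3) weight 1/702
  (W=2, V=1, Z=3, X=4, Y=1, U=2) weight 1/702
  (W=2, V=2, Z=2, X=3, Y=2, U=3) weight 1/702
  (W=2, V=2, Z=2, X=4, Y=2, U=2) weight 1/702
  (W=2, V=2, Z=3, X=3, Y=1, U=3) weight 1/702
  (W=2, V=2, Z=3, X=4, Y=1, U=2) weight 1/702
  … 4 more
Group by Z:
  weight(Z=2) = 1/117
  weight(Z=3) = 1/117
Total weight = 1/117 + 1/117 = 2/117
P(Z=2 | obs) = 1/117 / 2/117 = 1/2
P(Z=3 | obs) = 1/117 / 2/117 = 1/2

P(Z=2) = 1/2, P(Z=3) = 1/2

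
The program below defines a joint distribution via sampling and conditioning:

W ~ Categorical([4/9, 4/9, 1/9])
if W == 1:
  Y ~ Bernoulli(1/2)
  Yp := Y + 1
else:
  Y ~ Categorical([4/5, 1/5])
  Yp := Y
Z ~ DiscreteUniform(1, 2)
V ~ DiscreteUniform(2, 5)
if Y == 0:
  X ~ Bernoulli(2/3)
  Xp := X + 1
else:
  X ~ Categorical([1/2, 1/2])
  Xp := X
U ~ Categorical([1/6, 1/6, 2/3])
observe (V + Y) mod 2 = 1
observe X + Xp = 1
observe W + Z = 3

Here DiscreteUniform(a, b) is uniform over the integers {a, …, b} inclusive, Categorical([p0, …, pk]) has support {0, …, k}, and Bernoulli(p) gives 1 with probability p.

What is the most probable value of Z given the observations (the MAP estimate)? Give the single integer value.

argmax_v P(Z = v | obs) = 2

Enumerate traces; 12 have nonzero weight after conditioning:
  (W=1, Y=0, Z=2, V=3, X=0, U=0) weight 1/648
  (W=1, Y=0, Z=2, V=3, X=0, U=1) weight 1/648
  (W=1, Y=0, Z=2, V=3, X=0, U=2) weight 1/162
  (W=1, Y=0, Z=2, V=5, X=0, U=0) weight 1/648
  (W=1, Y=0, Z=2, V=5, X=0, U=1) weight 1/648
  (W=1, Y=0, Z=2, V=5, X=0, U=2) weight 1/162
  (W=2, Y=0, Z=1, V=3, X=0, U=0) weight 1/1620
  (W=2, Y=0, Z=1, V=3, X=0, U=1) weight 1/1620
  … 4 more
Group by Z:
  weight(Z=1) = 1/135
  weight(Z=2) = 1/54
Total weight = 1/135 + 1/54 = 7/270
P(Z=1 | obs) = 1/135 / 7/270 = 2/7
P(Z=2 | obs) = 1/54 / 7/270 = 5/7
argmax = 2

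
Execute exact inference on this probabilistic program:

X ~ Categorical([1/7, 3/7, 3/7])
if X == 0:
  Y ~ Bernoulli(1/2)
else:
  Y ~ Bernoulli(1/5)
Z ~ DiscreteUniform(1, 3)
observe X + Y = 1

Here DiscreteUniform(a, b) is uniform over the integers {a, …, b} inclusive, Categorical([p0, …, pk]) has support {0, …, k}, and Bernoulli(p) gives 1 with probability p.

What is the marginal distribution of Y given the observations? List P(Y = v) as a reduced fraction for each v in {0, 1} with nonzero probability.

P(Y=0) = 24/29, P(Y=1) = 5/29

Enumerate traces; 6 have nonzero weight after conditioning:
  (X=0, Y=1, Z=1) weight 1/42
  (X=0, Y=1, Z=2) weight 1/42
  (X=0, Y=1, Z=3) weight 1/42
  (X=1, Y=0, Z=1) weight 4/35
  (X=1, Y=0, Z=2) weight 4/35
  (X=1, Y=0, Z=3) weight 4/35
Group by Y:
  weight(Y=0) = 12/35
  weight(Y=1) = 1/14
Total weight = 12/35 + 1/14 = 29/70
P(Y=0 | obs) = 12/35 / 29/70 = 24/29
P(Y=1 | obs) = 1/14 / 29/70 = 5/29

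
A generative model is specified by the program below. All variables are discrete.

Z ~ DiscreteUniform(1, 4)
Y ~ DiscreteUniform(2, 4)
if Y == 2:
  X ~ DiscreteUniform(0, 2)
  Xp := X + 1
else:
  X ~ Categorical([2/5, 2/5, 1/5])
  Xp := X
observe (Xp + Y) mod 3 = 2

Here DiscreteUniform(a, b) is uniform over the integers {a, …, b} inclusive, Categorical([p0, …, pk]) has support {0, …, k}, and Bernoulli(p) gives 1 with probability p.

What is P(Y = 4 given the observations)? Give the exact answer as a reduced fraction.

Enumerate traces; 12 have nonzero weight after conditioning:
  (Z=1, Y=2, X=2) weight 1/36
  (Z=1, Y=3, X=2) weight 1/60
  (Z=1, Y=4, X=1) weight 1/30
  (Z=2, Y=2, X=2) weight 1/36
  (Z=2, Y=3, X=2) weight 1/60
  (Z=2, Y=4, X=1) weight 1/30
  (Z=3, Y=2, X=2) weight 1/36
  (Z=3, Y=3, X=2) weight 1/60
  … 4 more
Group by Y:
  weight(Y=2) = 1/9
  weight(Y=3) = 1/15
  weight(Y=4) = 2/15
Total weight = 1/9 + 1/15 + 2/15 = 14/45
P(Y=2 | obs) = 1/9 / 14/45 = 5/14
P(Y=3 | obs) = 1/15 / 14/45 = 3/14
P(Y=4 | obs) = 2/15 / 14/45 = 3/7

P(Y = 4 | obs) = 3/7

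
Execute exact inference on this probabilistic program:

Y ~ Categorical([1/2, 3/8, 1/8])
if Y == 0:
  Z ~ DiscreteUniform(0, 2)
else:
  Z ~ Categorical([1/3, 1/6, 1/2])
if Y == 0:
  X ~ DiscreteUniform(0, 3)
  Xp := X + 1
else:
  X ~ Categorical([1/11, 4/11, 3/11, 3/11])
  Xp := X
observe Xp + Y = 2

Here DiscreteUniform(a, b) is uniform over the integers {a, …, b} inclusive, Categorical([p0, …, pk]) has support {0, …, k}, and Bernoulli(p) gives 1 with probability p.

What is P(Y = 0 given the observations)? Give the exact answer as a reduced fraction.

Enumerate traces; 9 have nonzero weight after conditioning:
  (Y=0, Z=0, X=1) weight 1/24
  (Y=0, Z=1, X=1) weight 1/24
  (Y=0, Z=2, X=1) weight 1/24
  (Y=1, Z=0, X=1) weight 1/22
  (Y=1, Z=1, X=1) weight 1/44
  (Y=1, Z=2, X=1) weight 3/44
  (Y=2, Z=0, X=0) weight 1/264
  (Y=2, Z=1, X=0) weight 1/528
  … 1 more
Group by Y:
  weight(Y=0) = 1/8
  weight(Y=1) = 3/22
  weight(Y=2) = 1/88
Total weight = 1/8 + 3/22 + 1/88 = 3/11
P(Y=0 | obs) = 1/8 / 3/11 = 11/24
P(Y=1 | obs) = 3/22 / 3/11 = 1/2
P(Y=2 | obs) = 1/88 / 3/11 = 1/24

P(Y = 0 | obs) = 11/24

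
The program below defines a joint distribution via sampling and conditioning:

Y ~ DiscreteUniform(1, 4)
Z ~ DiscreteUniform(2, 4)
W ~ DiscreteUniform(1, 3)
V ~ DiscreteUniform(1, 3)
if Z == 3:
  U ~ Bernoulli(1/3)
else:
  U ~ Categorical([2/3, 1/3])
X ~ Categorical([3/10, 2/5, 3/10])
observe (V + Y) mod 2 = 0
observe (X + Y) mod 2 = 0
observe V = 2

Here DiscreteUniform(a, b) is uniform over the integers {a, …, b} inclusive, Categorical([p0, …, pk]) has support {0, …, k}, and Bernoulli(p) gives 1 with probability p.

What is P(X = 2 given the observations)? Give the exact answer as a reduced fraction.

P(X = 2 | obs) = 1/2

Enumerate traces; 72 have nonzero weight after conditioning:
  (Y=2, Z=2, W=1, V=2, U=0, X=0) weight 1/540
  (Y=2, Z=2, W=1, V=2, U=0, X=2) weight 1/540
  (Y=2, Z=2, W=1, V=2, U=1, X=0) weight 1/1080
  (Y=2, Z=2, W=1, V=2, U=1, X=2) weight 1/1080
  (Y=2, Z=2, W=2, V=2, U=0, X=0) weight 1/540
  (Y=2, Z=2, W=2, V=2, U=0, X=2) weight 1/540
  (Y=2, Z=2, W=2, V=2, U=1, X=0) weight 1/1080
  (Y=2, Z=2, W=2, V=2, U=1, X=2) weight 1/1080
  … 64 more
Group by X:
  weight(X=0) = 1/20
  weight(X=2) = 1/20
Total weight = 1/20 + 1/20 = 1/10
P(X=0 | obs) = 1/20 / 1/10 = 1/2
P(X=2 | obs) = 1/20 / 1/10 = 1/2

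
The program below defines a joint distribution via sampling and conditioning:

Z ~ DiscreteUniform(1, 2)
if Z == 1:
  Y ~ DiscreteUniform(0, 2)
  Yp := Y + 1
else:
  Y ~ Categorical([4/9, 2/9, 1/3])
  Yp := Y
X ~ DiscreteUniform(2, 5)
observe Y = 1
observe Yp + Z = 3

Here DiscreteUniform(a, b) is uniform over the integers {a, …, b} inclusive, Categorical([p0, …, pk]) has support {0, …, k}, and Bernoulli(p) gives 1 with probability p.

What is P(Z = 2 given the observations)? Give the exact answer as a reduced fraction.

P(Z = 2 | obs) = 2/5

Enumerate traces; 8 have nonzero weight after conditioning:
  (Z=1, Y=1, X=2) weight 1/24
  (Z=1, Y=1, X=3) weight 1/24
  (Z=1, Y=1, X=4) weight 1/24
  (Z=1, Y=1, X=5) weight 1/24
  (Z=2, Y=1, X=2) weight 1/36
  (Z=2, Y=1, X=3) weight 1/36
  (Z=2, Y=1, X=4) weight 1/36
  (Z=2, Y=1, X=5) weight 1/36
Group by Z:
  weight(Z=1) = 1/6
  weight(Z=2) = 1/9
Total weight = 1/6 + 1/9 = 5/18
P(Z=1 | obs) = 1/6 / 5/18 = 3/5
P(Z=2 | obs) = 1/9 / 5/18 = 2/5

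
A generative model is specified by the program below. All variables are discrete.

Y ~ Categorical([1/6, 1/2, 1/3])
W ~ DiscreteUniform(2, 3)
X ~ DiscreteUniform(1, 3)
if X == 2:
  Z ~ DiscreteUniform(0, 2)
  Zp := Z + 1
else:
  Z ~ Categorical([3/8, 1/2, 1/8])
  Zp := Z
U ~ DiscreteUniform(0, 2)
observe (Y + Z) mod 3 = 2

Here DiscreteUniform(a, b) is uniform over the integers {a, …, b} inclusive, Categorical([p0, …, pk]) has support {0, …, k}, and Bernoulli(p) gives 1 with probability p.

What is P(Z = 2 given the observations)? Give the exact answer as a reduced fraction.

P(Z = 2 | obs) = 7/81

Enumerate traces; 54 have nonzero weight after conditioning:
  (Y=0, W=2, X=1, Z=2, U=0) weight 1/864
  (Y=0, W=2, X=1, Z=2, U=1) weight 1/864
  (Y=0, W=2, X=1, Z=2, U=2) weight 1/864
  (Y=0, W=2, X=2, Z=2, U=0) weight 1/324
  (Y=0, W=2, X=2, Z=2, U=1) weight 1/324
  (Y=0, W=2, X=2, Z=2, U=2) weight 1/324
  (Y=0, W=2, X=3, Z=2, U=0) weight 1/864
  (Y=0, W=2, X=3, Z=2, U=1) weight 1/864
  (Y=1, W=2, X=1, Z=1, U=0) weight 1/72
  (Y=2, W=2, X=1, Z=0, U=0) weight 1/144
  … 44 more
Group by Z:
  weight(Z=0) = 13/108
  weight(Z=1) = 2/9
  weight(Z=2) = 7/216
Total weight = 13/108 + 2/9 + 7/216 = 3/8
P(Z=0 | obs) = 13/108 / 3/8 = 26/81
P(Z=1 | obs) = 2/9 / 3/8 = 16/27
P(Z=2 | obs) = 7/216 / 3/8 = 7/81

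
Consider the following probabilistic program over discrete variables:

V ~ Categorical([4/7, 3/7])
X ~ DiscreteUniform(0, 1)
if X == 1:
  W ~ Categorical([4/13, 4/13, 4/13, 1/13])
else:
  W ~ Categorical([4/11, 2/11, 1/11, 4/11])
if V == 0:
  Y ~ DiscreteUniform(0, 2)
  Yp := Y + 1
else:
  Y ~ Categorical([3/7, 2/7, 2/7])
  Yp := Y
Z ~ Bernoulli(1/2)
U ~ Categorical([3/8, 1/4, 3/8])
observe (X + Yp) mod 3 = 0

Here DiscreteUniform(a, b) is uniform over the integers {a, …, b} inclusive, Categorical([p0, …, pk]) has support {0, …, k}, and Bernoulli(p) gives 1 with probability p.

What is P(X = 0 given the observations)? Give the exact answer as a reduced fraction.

Enumerate traces; 96 have nonzero weight after conditioning:
  (V=0, X=0, W=0, Y=2, Z=0, U=0) weight 1/154
  (V=0, X=0, W=0, Y=2, Z=0, U=1) weight 1/231
  (V=0, X=0, W=0, Y=2, Z=0, U=2) weight 1/154
  (V=0, X=0, W=0, Y=2, Z=1, U=0) weight 1/154
  (V=0, X=0, W=0, Y=2, Z=1, U=1) weight 1/231
  (V=0, X=0, W=0, Y=2, Z=1, U=2) weight 1/154
  (V=0, X=0, W=1, Y=2, Z=0, U=0) weight 1/308
  (V=0, X=0, W=1, Y=2, Z=0, U=1) weight 1/462
  (V=0, X=1, W=0, Y=1, Z=0, U=0) weight 1/182
  … 87 more
Group by X:
  weight(X=0) = 55/294
  weight(X=1) = 23/147
Total weight = 55/294 + 23/147 = 101/294
P(X=0 | obs) = 55/294 / 101/294 = 55/101
P(X=1 | obs) = 23/147 / 101/294 = 46/101

P(X = 0 | obs) = 55/101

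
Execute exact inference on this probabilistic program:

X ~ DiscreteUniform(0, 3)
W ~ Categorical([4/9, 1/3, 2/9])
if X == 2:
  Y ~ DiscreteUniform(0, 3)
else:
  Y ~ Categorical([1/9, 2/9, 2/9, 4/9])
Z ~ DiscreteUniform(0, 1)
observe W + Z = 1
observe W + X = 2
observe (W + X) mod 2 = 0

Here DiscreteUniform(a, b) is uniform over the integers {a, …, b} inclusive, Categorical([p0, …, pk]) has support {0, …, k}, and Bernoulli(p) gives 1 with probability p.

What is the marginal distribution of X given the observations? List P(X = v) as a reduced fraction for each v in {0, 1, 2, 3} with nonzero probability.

P(X=1) = 3/7, P(X=2) = 4/7

Enumerate traces; 8 have nonzero weight after conditioning:
  (X=1, W=1, Y=0, Z=0) weight 1/216
  (X=1, W=1, Y=1, Z=0) weight 1/108
  (X=1, W=1, Y=2, Z=0) weight 1/108
  (X=1, W=1, Y=3, Z=0) weight 1/54
  (X=2, W=0, Y=0, Z=1) weight 1/72
  (X=2, W=0, Y=1, Z=1) weight 1/72
  (X=2, W=0, Y=2, Z=1) weight 1/72
  (X=2, W=0, Y=3, Z=1) weight 1/72
Group by X:
  weight(X=1) = 1/24
  weight(X=2) = 1/18
Total weight = 1/24 + 1/18 = 7/72
P(X=1 | obs) = 1/24 / 7/72 = 3/7
P(X=2 | obs) = 1/18 / 7/72 = 4/7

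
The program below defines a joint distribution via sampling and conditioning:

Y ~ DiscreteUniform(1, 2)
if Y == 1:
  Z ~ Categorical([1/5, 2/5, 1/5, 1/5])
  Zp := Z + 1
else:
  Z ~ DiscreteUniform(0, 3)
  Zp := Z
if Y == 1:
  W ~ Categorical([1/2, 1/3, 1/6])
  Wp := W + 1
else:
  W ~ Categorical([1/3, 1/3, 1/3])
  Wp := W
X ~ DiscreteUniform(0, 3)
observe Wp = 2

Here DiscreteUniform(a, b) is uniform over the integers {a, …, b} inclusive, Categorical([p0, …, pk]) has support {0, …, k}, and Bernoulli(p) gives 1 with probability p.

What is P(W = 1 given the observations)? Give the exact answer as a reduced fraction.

P(W = 1 | obs) = 1/2

Enumerate traces; 32 have nonzero weight after conditioning:
  (Y=1, Z=0, W=1, X=0) weight 1/120
  (Y=1, Z=0, W=1, X=1) weight 1/120
  (Y=1, Z=0, W=1, X=2) weight 1/120
  (Y=1, Z=0, W=1, X=3) weight 1/120
  (Y=1, Z=1, W=1, X=0) weight 1/60
  (Y=1, Z=1, W=1, X=1) weight 1/60
  (Y=1, Z=1, W=1, X=2) weight 1/60
  (Y=1, Z=1, W=1, X=3) weight 1/60
  (Y=2, Z=0, W=2, X=0) weight 1/96
  … 23 more
Group by W:
  weight(W=1) = 1/6
  weight(W=2) = 1/6
Total weight = 1/6 + 1/6 = 1/3
P(W=1 | obs) = 1/6 / 1/3 = 1/2
P(W=2 | obs) = 1/6 / 1/3 = 1/2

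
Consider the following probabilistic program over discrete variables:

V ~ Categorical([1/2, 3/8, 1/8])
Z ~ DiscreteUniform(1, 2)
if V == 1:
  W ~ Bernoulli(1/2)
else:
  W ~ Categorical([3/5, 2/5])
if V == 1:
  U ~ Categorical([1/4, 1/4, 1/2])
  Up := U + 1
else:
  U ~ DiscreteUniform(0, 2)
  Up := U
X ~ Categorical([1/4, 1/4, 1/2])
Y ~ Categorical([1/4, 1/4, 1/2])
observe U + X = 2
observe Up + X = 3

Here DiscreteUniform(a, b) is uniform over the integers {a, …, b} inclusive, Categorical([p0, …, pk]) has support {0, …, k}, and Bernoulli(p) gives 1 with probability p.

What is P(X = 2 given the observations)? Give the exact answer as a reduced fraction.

P(X = 2 | obs) = 2/5

Enumerate traces; 36 have nonzero weight after conditioning:
  (V=1, Z=1, W=0, U=0, X=2, Y=0) weight 3/1024
  (V=1, Z=1, W=0, U=0, X=2, Y=1) weight 3/1024
  (V=1, Z=1, W=0, U=0, X=2, Y=2) weight 3/512
  (V=1, Z=1, W=0, U=1, X=1, Y=0) weight 3/2048
  (V=1, Z=1, W=0, U=1, X=1, Y=1) weight 3/2048
  (V=1, Z=1, W=0, U=1, X=1, Y=2) weight 3/1024
  (V=1, Z=1, W=0, U=2, X=0, Y=0) weight 3/1024
  (V=1, Z=1, W=0, U=2, X=0, Y=1) weight 3/1024
  … 28 more
Group by X:
  weight(X=0) = 3/64
  weight(X=1) = 3/128
  weight(X=2) = 3/64
Total weight = 3/64 + 3/128 + 3/64 = 15/128
P(X=0 | obs) = 3/64 / 15/128 = 2/5
P(X=1 | obs) = 3/128 / 15/128 = 1/5
P(X=2 | obs) = 3/64 / 15/128 = 2/5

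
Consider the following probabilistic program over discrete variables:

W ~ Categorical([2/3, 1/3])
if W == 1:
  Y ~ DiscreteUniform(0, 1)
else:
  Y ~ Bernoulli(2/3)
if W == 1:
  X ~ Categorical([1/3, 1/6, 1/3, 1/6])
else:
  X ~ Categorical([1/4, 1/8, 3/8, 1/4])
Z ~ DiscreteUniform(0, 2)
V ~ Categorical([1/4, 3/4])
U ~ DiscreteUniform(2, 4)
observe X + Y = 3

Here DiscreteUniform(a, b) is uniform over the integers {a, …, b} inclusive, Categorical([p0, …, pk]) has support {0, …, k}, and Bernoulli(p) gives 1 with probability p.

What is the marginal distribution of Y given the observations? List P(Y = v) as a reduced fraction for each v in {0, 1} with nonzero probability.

P(Y=0) = 3/11, P(Y=1) = 8/11

Enumerate traces; 72 have nonzero weight after conditioning:
  (W=0, Y=0, X=3, Z=0, V=0, U=2) weight 1/648
  (W=0, Y=0, X=3, Z=0, V=0, U=3) weight 1/648
  (W=0, Y=0, X=3, Z=0, V=0, U=4) weight 1/648
  (W=0, Y=0, X=3, Z=0, V=1, U=2) weight 1/216
  (W=0, Y=0, X=3, Z=0, V=1, U=3) weight 1/216
  (W=0, Y=0, X=3, Z=0, V=1, U=4) weight 1/216
  (W=0, Y=0, X=3, Z=1, V=0, U=2) weight 1/648
  (W=0, Y=0, X=3, Z=1, V=0, U=3) weight 1/648
  (W=0, Y=1, X=2, Z=0, V=0, U=2) weight 1/216
  … 63 more
Group by Y:
  weight(Y=0) = 1/12
  weight(Y=1) = 2/9
Total weight = 1/12 + 2/9 = 11/36
P(Y=0 | obs) = 1/12 / 11/36 = 3/11
P(Y=1 | obs) = 2/9 / 11/36 = 8/11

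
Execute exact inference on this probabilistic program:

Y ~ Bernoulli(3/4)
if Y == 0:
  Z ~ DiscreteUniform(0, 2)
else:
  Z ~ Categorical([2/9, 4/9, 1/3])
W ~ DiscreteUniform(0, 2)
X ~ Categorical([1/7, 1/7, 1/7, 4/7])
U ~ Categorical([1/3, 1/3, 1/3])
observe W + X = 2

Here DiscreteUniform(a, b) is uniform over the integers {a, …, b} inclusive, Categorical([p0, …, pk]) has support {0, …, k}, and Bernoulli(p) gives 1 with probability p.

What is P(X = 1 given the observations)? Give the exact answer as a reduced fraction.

P(X = 1 | obs) = 1/3

Enumerate traces; 54 have nonzero weight after conditioning:
  (Y=0, Z=0, W=0, X=2, U=0) weight 1/756
  (Y=0, Z=0, W=0, X=2, U=1) weight 1/756
  (Y=0, Z=0, W=0, X=2, U=2) weight 1/756
  (Y=0, Z=0, W=1, X=1, U=0) weight 1/756
  (Y=0, Z=0, W=1, X=1, U=1) weight 1/756
  (Y=0, Z=0, W=1, X=1, U=2) weight 1/756
  (Y=0, Z=0, W=2, X=0, U=0) weight 1/756
  (Y=0, Z=0, W=2, X=0, U=1) weight 1/756
  … 46 more
Group by X:
  weight(X=0) = 1/21
  weight(X=1) = 1/21
  weight(X=2) = 1/21
Total weight = 1/21 + 1/21 + 1/21 = 1/7
P(X=0 | obs) = 1/21 / 1/7 = 1/3
P(X=1 | obs) = 1/21 / 1/7 = 1/3
P(X=2 | obs) = 1/21 / 1/7 = 1/3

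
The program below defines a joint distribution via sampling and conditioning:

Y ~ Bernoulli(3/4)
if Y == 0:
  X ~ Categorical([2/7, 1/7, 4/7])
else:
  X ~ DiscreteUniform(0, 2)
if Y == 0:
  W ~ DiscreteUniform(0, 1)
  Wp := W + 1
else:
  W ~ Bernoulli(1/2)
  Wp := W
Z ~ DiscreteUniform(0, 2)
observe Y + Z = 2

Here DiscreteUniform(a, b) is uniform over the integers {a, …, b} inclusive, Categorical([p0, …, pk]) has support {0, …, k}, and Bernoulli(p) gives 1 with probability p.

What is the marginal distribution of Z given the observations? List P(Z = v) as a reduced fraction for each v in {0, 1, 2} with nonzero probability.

P(Z=1) = 3/4, P(Z=2) = 1/4

Enumerate traces; 12 have nonzero weight after conditioning:
  (Y=0, X=0, W=0, Z=2) weight 1/84
  (Y=0, X=0, W=1, Z=2) weight 1/84
  (Y=0, X=1, W=0, Z=2) weight 1/168
  (Y=0, X=1, W=1, Z=2) weight 1/168
  (Y=0, X=2, W=0, Z=2) weight 1/42
  (Y=0, X=2, W=1, Z=2) weight 1/42
  (Y=1, X=0, W=0, Z=1) weight 1/24
  (Y=1, X=0, W=1, Z=1) weight 1/24
  … 4 more
Group by Z:
  weight(Z=1) = 1/4
  weight(Z=2) = 1/12
Total weight = 1/4 + 1/12 = 1/3
P(Z=1 | obs) = 1/4 / 1/3 = 3/4
P(Z=2 | obs) = 1/12 / 1/3 = 1/4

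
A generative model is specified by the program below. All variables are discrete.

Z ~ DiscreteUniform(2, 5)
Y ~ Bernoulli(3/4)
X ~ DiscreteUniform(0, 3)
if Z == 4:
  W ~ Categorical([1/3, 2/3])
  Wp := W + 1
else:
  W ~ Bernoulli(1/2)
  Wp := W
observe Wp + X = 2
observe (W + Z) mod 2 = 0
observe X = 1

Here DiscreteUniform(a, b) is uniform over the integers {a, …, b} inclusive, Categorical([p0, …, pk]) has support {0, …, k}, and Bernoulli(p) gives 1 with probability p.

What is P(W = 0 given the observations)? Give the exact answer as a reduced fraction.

P(W = 0 | obs) = 1/4

Enumerate traces; 6 have nonzero weight after conditioning:
  (Z=3, Y=0, X=1, W=1) weight 1/128
  (Z=3, Y=1, X=1, W=1) weight 3/128
  (Z=4, Y=0, X=1, W=0) weight 1/192
  (Z=4, Y=1, X=1, W=0) weight 1/64
  (Z=5, Y=0, X=1, W=1) weight 1/128
  (Z=5, Y=1, X=1, W=1) weight 3/128
Group by W:
  weight(W=0) = 1/48
  weight(W=1) = 1/16
Total weight = 1/48 + 1/16 = 1/12
P(W=0 | obs) = 1/48 / 1/12 = 1/4
P(W=1 | obs) = 1/16 / 1/12 = 3/4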